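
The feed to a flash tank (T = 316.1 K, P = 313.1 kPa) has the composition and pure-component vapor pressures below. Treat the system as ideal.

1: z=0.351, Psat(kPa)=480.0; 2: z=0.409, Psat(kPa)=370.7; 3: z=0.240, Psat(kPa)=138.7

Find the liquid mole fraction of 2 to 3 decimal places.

x_2 = 0.366

Raoult's law: Kᵢ = Pᵢˢᵃᵗ/P = Pᵢˢᵃᵗ/313.1.
  K_1 = 480.0/313.1 = 1.53306, K_2 = 370.7/313.1 = 1.18397, K_3 = 138.7/313.1 = 0.44299
Rachford–Rice: g(ψ) = Σ zᵢ(Kᵢ−1)/(1+ψ(Kᵢ−1)) = 0.
Check two-phase: ΣzᵢKᵢ = 1.129 > 1 and Σzᵢ/Kᵢ = 1.116 > 1, so g(0) = 0.129 > 0 and g(1) = -0.116 < 0.
Iterate (Newton) starting at ψ = 0.42:
  ψ = 0.420: g = 0.0482, g' = -0.205 → ψ = 0.655
  ψ = 0.655: g = -0.0046, g' = -0.250 → ψ = 0.636
Converged at ψ = 0.636.
Compositions from xᵢ = zᵢ/(1+ψ(Kᵢ−1)), yᵢ = Kᵢxᵢ:
  1: x = 0.262, y = 0.402
  2: x = 0.366, y = 0.433
  3: x = 0.372, y = 0.165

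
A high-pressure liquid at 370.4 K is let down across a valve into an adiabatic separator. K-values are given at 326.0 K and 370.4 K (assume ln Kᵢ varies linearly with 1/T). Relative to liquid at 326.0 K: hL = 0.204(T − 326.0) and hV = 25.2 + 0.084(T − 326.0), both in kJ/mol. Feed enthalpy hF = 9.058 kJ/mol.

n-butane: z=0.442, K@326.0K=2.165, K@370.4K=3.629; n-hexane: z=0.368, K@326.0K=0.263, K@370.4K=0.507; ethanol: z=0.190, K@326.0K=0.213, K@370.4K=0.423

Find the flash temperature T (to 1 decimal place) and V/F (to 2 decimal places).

Adiabatic flash: solve Rachford–Rice at each trial T, then check hF = ψ·hV(T) + (1−ψ)·hL(T).
  T = 326.0 K: K = (2.165, 0.263, 0.213), RR gives ψ = 0.107, H_out = 2.701 kJ/mol
  T = 370.4 K: K = (3.629, 0.507, 0.423), RR gives ψ = 0.633, H_out = 21.630 kJ/mol
  T = 348.2 K: K = (2.850, 0.373, 0.307), RR gives ψ = 0.378, H_out = 13.051 kJ/mol
  T = 337.1 K: K = (2.495, 0.315, 0.257), RR gives ψ = 0.254, H_out = 8.321 kJ/mol
  T = 342.6 K: K = (2.668, 0.343, 0.281), RR gives ψ = 0.317, H_out = 10.740 kJ/mol
  T = 339.9 K: K = (2.582, 0.329, 0.269), RR gives ψ = 0.286, H_out = 9.574 kJ/mol
  T = 338.5 K: K = (2.538, 0.322, 0.263), RR gives ψ = 0.270, H_out = 8.954 kJ/mol
Linear interpolation between T = 338.5 (H_out = 8.954) and T = 339.9 (H_out = 9.574) on hF = 9.058 gives T ≈ 338.7 K, at which ψ = 0.27.

T = 338.7 K, V/F = 0.27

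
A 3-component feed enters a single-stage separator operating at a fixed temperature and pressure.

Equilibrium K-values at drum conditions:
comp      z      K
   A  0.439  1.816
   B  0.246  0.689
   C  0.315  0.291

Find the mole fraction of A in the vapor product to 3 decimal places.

y_A = 0.723

Rachford–Rice: g(ψ) = Σ zᵢ(Kᵢ−1)/(1+ψ(Kᵢ−1)) = 0.
g(0) = ΣzᵢKᵢ − 1 = 0.058 and g(1) = 1 − Σzᵢ/Kᵢ = -0.681, so a root lies in (0, 1).
Newton–Raphson from ψ = 0.5:
  ψ = 0.500: g = -0.1822, g' = -0.561 → ψ = 0.175
  ψ = 0.175: g = -0.0225, g' = -0.457 → ψ = 0.126
Converged at ψ = 0.126.
Compositions from xᵢ = zᵢ/(1+ψ(Kᵢ−1)), yᵢ = Kᵢxᵢ:
  A: x = 0.398, y = 0.723
  B: x = 0.256, y = 0.176
  C: x = 0.346, y = 0.101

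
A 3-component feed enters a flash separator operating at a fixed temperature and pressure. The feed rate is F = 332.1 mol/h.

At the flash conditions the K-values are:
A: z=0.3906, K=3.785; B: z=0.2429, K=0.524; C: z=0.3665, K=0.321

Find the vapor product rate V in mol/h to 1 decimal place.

V = 142.2 mol/h

Rachford–Rice: g(β) = Σ zᵢ(Kᵢ−1)/(1+β(Kᵢ−1)) = 0.
Feasibility: ΣzᵢKᵢ = 1.7233, Σzᵢ/Kᵢ = 1.7085 — both > 1, two phases present.
Newton–Raphson from β = 0.35:
  β = 0.3500: g = 0.08570, g' = -1.1469 → β = 0.4247
  β = 0.4247: g = 0.00372, g' = -1.0560 → β = 0.4283
Converged at β = 0.4283.
Then V = β·F = 0.4283·332.1 = 142.2 mol/h and L = F − V = 189.9 mol/h.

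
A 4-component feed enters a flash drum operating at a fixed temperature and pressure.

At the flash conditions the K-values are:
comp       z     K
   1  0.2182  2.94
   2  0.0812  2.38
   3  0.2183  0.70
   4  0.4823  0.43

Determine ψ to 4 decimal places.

ψ = 0.2175

Rachford–Rice: g(ψ) = Σ zᵢ(Kᵢ−1)/(1+ψ(Kᵢ−1)) = 0.
Feasibility: ΣzᵢKᵢ = 1.1950, Σzᵢ/Kᵢ = 1.5418 — both > 1, two phases present.
Newton iteration, ψ⁰ = 0.6:
  ψ = 0.6000: g = -0.24075, g' = -0.6128 → ψ = 0.2071
  ψ = 0.2071: g = 0.00758, g' = -0.7352 → ψ = 0.2174
  ψ = 0.2174: g = 0.00006, g' = -0.7244 → ψ = 0.2175
Converged at ψ = 0.2175.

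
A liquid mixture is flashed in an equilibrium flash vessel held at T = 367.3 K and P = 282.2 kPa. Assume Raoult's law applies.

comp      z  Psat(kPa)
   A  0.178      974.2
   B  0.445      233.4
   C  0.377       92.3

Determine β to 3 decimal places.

Raoult's law: Kᵢ = Pᵢˢᵃᵗ/P = Pᵢˢᵃᵗ/282.2.
  K_A = 974.2/282.2 = 3.45216, K_B = 233.4/282.2 = 0.82707, K_C = 92.3/282.2 = 0.32707
Material balance + equilibrium reduce to Σ zᵢ(Kᵢ−1)/(1+β(Kᵢ−1)) = 0.
Check two-phase: ΣzᵢKᵢ = 1.106 > 1 and Σzᵢ/Kᵢ = 1.742 > 1, so g(0) = 0.106 > 0 and g(1) = -0.742 < 0.
Iterate (Newton) starting at β = 0.5:
  β = 0.500: g = -0.2705, g' = -0.620 → β = 0.063
  β = 0.063: g = 0.0349, g' = -1.001 → β = 0.098
  β = 0.098: g = 0.0018, g' = -0.904 → β = 0.100
Converged at β = 0.100.

β = 0.100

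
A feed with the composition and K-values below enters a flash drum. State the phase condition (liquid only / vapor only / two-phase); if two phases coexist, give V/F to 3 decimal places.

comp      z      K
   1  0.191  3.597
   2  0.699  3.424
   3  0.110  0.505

ΣzᵢKᵢ = 3.136; Σzᵢ/Kᵢ = 0.475.
Since Σzᵢ/Kᵢ < 1 the mixture is above its dew point — single vapor phase.

vapor only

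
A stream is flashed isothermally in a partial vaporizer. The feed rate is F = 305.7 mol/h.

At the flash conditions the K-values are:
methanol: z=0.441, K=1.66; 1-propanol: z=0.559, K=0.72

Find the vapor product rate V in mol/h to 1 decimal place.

V = 222.6 mol/h

Let β = V/F and solve Σ zᵢ(Kᵢ−1)/(1+β(Kᵢ−1)) = 0.
g(0) = ΣzᵢKᵢ − 1 = 0.135 and g(1) = 1 − Σzᵢ/Kᵢ = -0.042, so a root lies in (0, 1).
Binary case is linear: z₁(K₁−1)(1+β(K₂−1)) + z₂(K₂−1)(1+β(K₁−1)) = 0
⇒ β = [z₁(K₁−1)+z₂(K₂−1)] / [−(K₁−1)(K₂−1)] = 0.1345/0.1848 = 0.728
Then V = β·F = 0.7280·305.7 = 222.6 mol/h and L = F − V = 83.1 mol/h.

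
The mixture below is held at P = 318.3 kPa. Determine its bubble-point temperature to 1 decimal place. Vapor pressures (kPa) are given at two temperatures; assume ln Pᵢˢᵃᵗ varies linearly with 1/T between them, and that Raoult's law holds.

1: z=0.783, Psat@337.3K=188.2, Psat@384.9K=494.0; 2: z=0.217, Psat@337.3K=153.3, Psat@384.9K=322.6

Bubble-point temperature: ΣzᵢPᵢˢᵃᵗ(T) = P. Interpolate ln Pᵢˢᵃᵗ = aᵢ + bᵢ/T.
  T = 337.3 K: ΣzᵢPᵢˢᵃᵗ = 180.63 kPa
  T = 384.9 K: ΣzᵢPᵢˢᵃᵗ = 456.81 kPa
  T = 361.1 K: ΣzᵢPᵢˢᵃᵗ = 295.92 kPa
  T = 373.0 K: ΣzᵢPᵢˢᵃᵗ = 370.15 kPa
  T = 367.1 K: ΣzᵢPᵢˢᵃᵗ = 331.86 kPa
  T = 364.1 K: ΣzᵢPᵢˢᵃᵗ = 313.51 kPa
  T = 365.6 K: ΣzᵢPᵢˢᵃᵗ = 322.59 kPa
Interpolating between 364.1 K and 365.6 K gives T ≈ 364.9 K.

T = 364.9 K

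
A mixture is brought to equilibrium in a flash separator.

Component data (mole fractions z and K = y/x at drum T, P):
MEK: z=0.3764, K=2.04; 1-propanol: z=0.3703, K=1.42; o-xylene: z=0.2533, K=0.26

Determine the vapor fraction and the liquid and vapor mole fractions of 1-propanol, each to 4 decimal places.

ψ = 0.6422, x_1-propanol = 0.2916, y_1-propanol = 0.4141

Material balance + equilibrium reduce to Σ zᵢ(Kᵢ−1)/(1+ψ(Kᵢ−1)) = 0.
g(0) = ΣzᵢKᵢ − 1 = 0.3595 and g(1) = 1 − Σzᵢ/Kᵢ = -0.4195, so a root lies in (0, 1).
Newton–Raphson from ψ = 0.5:
  ψ = 0.5000: g = 0.08854, g' = -0.5703 → ψ = 0.6553
  ψ = 0.6553: g = -0.00912, g' = -0.7069 → ψ = 0.6424
  ψ = 0.6424: g = -0.00011, g' = -0.6907 → ψ = 0.6422
Converged at ψ = 0.6422.
Compositions from xᵢ = zᵢ/(1+ψ(Kᵢ−1)), yᵢ = Kᵢxᵢ:
  MEK: x = 0.2257, y = 0.4604
  1-propanol: x = 0.2916, y = 0.4141
  o-xylene: x = 0.4827, y = 0.1255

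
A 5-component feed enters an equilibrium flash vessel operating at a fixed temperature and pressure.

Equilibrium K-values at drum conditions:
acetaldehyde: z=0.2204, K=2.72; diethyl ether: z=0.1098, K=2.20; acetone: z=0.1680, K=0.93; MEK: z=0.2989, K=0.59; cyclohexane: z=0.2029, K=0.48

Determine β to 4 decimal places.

β = 0.4480

Rachford–Rice: g(β) = Σ zᵢ(Kᵢ−1)/(1+β(Kᵢ−1)) = 0.
Check two-phase: ΣzᵢKᵢ = 1.2710 > 1 and Σzᵢ/Kᵢ = 1.2409 > 1, so g(0) = 0.2710 > 0 and g(1) = -0.2409 < 0.
Newton–Raphson from β = 0.37:
  β = 0.3700: g = 0.03573, g' = -0.4741 → β = 0.4453
  β = 0.4453: g = 0.00116, g' = -0.4452 → β = 0.4480
Converged at β = 0.4480.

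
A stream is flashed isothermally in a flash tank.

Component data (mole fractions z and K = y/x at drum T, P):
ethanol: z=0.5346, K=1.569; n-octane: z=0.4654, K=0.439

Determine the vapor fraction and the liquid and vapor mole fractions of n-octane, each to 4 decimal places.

Iterate (Newton) starting at ψ = 0.59:
  ψ = 0.5900: g = -0.16253, g' = -0.4243 → ψ = 0.2069
  ψ = 0.2069: g = -0.02323, g' = -0.3260 → ψ = 0.1357
  ψ = 0.1357: g = -0.00021, g' = -0.3208 → ψ = 0.1350
Converged at ψ = 0.1350.
Compositions from xᵢ = zᵢ/(1+ψ(Kᵢ−1)), yᵢ = Kᵢxᵢ:
  ethanol: x = 0.4965, y = 0.7789
  n-octane: x = 0.5035, y = 0.2211

ψ = 0.1350, x_n-octane = 0.5035, y_n-octane = 0.2211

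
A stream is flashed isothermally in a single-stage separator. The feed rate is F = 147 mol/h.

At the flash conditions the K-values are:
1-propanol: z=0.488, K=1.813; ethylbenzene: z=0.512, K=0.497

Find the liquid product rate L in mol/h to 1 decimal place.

Let ψ = V/F and solve Σ zᵢ(Kᵢ−1)/(1+ψ(Kᵢ−1)) = 0.
Check two-phase: ΣzᵢKᵢ = 1.139 > 1 and Σzᵢ/Kᵢ = 1.299 > 1, so g(0) = 0.139 > 0 and g(1) = -0.299 < 0.
Iterate (Newton) starting at ψ = 0.35:
  ψ = 0.350: g = -0.0037, g' = -0.386 → ψ = 0.340
Converged at ψ = 0.340.
Then V = ψ·F = 0.3404·147 = 50.0 mol/h and L = F − V = 97.0 mol/h.

L = 97.0 mol/h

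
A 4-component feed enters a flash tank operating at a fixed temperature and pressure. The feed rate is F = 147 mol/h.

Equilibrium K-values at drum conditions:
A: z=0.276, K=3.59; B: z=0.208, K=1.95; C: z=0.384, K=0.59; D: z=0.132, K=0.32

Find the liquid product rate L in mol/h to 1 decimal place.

L = 48.5 mol/h

Newton–Raphson from ψ = 0.5:
  ψ = 0.500: g = 0.1114, g' = -0.680 → ψ = 0.664
  ψ = 0.664: g = 0.0041, g' = -0.646 → ψ = 0.670
Converged at ψ = 0.670.
Then V = ψ·F = 0.6702·147 = 98.5 mol/h and L = F − V = 48.5 mol/h.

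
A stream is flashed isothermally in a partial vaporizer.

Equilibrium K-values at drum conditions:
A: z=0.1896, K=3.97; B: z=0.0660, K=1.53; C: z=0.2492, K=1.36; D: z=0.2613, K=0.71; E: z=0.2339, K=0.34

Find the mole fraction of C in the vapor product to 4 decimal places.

Material balance + equilibrium reduce to Σ zᵢ(Kᵢ−1)/(1+V/F(Kᵢ−1)) = 0.
Feasibility: ΣzᵢKᵢ = 1.4577, Σzᵢ/Kᵢ = 1.3301 — both > 1, two phases present.
Iterate (Newton) starting at V/F = 0.36:
  V/F = 0.3600: g = 0.09384, g' = -0.6317 → V/F = 0.5086
  V/F = 0.5086: g = 0.00644, g' = -0.5610 → V/F = 0.5200
  V/F = 0.5200: g = 0.00001, g' = -0.5593 → V/F = 0.5201
Converged at V/F = 0.5201.
Compositions from xᵢ = zᵢ/(1+V/F(Kᵢ−1)), yᵢ = Kᵢxᵢ:
  A: x = 0.0745, y = 0.2958
  B: x = 0.0517, y = 0.0792
  C: x = 0.2099, y = 0.2855
  D: x = 0.3077, y = 0.2185
  E: x = 0.3561, y = 0.1211

y_C = 0.2855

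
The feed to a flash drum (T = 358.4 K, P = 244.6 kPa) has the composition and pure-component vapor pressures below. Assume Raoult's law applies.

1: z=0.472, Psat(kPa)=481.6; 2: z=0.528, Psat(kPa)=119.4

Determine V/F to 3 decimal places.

Raoult's law: Kᵢ = Pᵢˢᵃᵗ/P = Pᵢˢᵃᵗ/244.6.
  K_1 = 481.6/244.6 = 1.96893, K_2 = 119.4/244.6 = 0.48814
Material balance + equilibrium reduce to Σ zᵢ(Kᵢ−1)/(1+V/F(Kᵢ−1)) = 0.
g(0) = ΣzᵢKᵢ − 1 = 0.187 and g(1) = 1 − Σzᵢ/Kᵢ = -0.321, so a root lies in (0, 1).
Newton iteration, V/F⁰ = 0.39:
  V/F = 0.390: g = -0.0058, g' = -0.449 → V/F = 0.377
Converged at V/F = 0.377.

V/F = 0.377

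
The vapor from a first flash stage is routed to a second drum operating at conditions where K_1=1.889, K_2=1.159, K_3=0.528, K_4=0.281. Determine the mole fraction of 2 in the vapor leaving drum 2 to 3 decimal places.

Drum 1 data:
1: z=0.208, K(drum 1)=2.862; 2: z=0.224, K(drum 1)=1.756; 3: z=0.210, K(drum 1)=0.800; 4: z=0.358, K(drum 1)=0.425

y_2 (drum 2) = 0.324

Drum 1:
Let ψ₁ = V/F and solve Σ zᵢ(Kᵢ−1)/(1+ψ₁(Kᵢ−1)) = 0.
Check two-phase: ΣzᵢKᵢ = 1.309 > 1 and Σzᵢ/Kᵢ = 1.305 > 1, so g(0) = 0.309 > 0 and g(1) = -0.305 < 0.
Newton iteration, ψ₁⁰ = 0.5:
  ψ₁ = 0.500: g = -0.0121, g' = -0.504 → ψ₁ = 0.476
Converged at ψ₁ = 0.476.
Drum-1 compositions:
  1: x = 0.110, y = 0.316
  2: x = 0.165, y = 0.289
  3: x = 0.232, y = 0.186
  4: x = 0.493, y = 0.209
Drum-2 feed = drum-1 vapor: z₂ = (0.3156, 0.2893, 0.1857, 0.2095).
Drum 2:
Newton iteration, ψ₂⁰ = 0.38:
  ψ₂ = 0.380: g = -0.0610, g' = -0.412 → ψ₂ = 0.232
  ψ₂ = 0.232: g = -0.0023, g' = -0.386 → ψ₂ = 0.226
Converged at ψ₂ = 0.226.
  1: x = 0.263, y = 0.496
  2: x = 0.279, y = 0.324
  3: x = 0.208, y = 0.110
  4: x = 0.250, y = 0.070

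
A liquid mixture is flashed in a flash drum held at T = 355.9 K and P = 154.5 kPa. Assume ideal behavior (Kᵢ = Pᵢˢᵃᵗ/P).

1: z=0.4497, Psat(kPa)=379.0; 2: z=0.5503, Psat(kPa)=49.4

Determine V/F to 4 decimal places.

Raoult's law: Kᵢ = Pᵢˢᵃᵗ/P = Pᵢˢᵃᵗ/154.5.
  K_1 = 379.0/154.5 = 2.453074, K_2 = 49.4/154.5 = 0.319741
Binary case is linear: z₁(K₁−1)(1+V/F(K₂−1)) + z₂(K₂−1)(1+V/F(K₁−1)) = 0
⇒ V/F = [z₁(K₁−1)+z₂(K₂−1)] / [−(K₁−1)(K₂−1)] = 0.27910/0.98847 = 0.2824

V/F = 0.2824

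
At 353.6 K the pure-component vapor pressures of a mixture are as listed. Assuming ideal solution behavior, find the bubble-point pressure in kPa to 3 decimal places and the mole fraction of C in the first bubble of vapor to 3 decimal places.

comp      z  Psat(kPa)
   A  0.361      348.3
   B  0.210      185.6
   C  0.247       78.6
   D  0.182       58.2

Pbub = 194.719 kPa, y_C = 0.100

At the bubble point ψ → 0, so ΣzᵢKᵢ = 1 with Kᵢ = Pᵢˢᵃᵗ/P ⇒ P = ΣzᵢPᵢˢᵃᵗ.
P = 0.361·348.3 + 0.210·185.6 + 0.247·78.6 + 0.182·58.2 = 194.719 kPa
yᵢ = zᵢPᵢˢᵃᵗ/P ⇒ y_C = 0.247·78.6/194.719 = 0.100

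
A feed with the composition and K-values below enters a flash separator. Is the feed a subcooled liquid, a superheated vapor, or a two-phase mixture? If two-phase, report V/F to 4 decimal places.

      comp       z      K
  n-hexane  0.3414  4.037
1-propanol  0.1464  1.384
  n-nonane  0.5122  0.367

two-phase, V/F = 0.4838

ΣzᵢKᵢ = 1.7688; Σzᵢ/Kᵢ = 1.5860.
Both exceed 1, so a two-phase solution exists.
Let ψ = V/F and solve Σ zᵢ(Kᵢ−1)/(1+ψ(Kᵢ−1)) = 0.
Newton iteration, ψ⁰ = 0.35:
  ψ = 0.3500: g = 0.13566, g' = -1.0954 → ψ = 0.4738
  ψ = 0.4738: g = 0.00952, g' = -0.9635 → ψ = 0.4837
  ψ = 0.4837: g = 0.00003, g' = -0.9582 → ψ = 0.4838
Converged at ψ = 0.4838.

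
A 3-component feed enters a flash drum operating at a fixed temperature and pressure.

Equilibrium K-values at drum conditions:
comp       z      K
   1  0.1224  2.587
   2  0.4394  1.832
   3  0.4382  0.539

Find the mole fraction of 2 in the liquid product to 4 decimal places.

Newton iteration, β⁰ = 0.5:
  β = 0.5000: g = 0.10396, g' = -0.4048 → β = 0.7568
  β = 0.7568: g = 0.00232, g' = -0.3978 → β = 0.7627
Converged at β = 0.7627.
Compositions from xᵢ = zᵢ/(1+β(Kᵢ−1)), yᵢ = Kᵢxᵢ:
  1: x = 0.0554, y = 0.1433
  2: x = 0.2688, y = 0.4925
  3: x = 0.6758, y = 0.3643

x_2 = 0.2688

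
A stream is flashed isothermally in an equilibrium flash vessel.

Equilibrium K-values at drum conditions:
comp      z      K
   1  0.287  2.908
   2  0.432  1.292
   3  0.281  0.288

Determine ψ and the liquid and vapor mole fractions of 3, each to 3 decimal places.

ψ = 0.619, x_3 = 0.503, y_3 = 0.145

Rachford–Rice: g(ψ) = Σ zᵢ(Kᵢ−1)/(1+ψ(Kᵢ−1)) = 0.
Feasibility: ΣzᵢKᵢ = 1.474, Σzᵢ/Kᵢ = 1.409 — both > 1, two phases present.
Newton iteration, ψ⁰ = 0.32:
  ψ = 0.320: g = 0.1963, g' = -0.673 → ψ = 0.612
  ψ = 0.612: g = 0.0052, g' = -0.696 → ψ = 0.619
Converged at ψ = 0.619.
Compositions from xᵢ = zᵢ/(1+ψ(Kᵢ−1)), yᵢ = Kᵢxᵢ:
  1: x = 0.132, y = 0.383
  2: x = 0.366, y = 0.473
  3: x = 0.503, y = 0.145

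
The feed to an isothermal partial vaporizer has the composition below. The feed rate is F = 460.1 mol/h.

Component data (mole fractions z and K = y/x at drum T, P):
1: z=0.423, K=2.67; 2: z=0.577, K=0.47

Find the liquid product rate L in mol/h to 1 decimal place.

Material balance + equilibrium reduce to Σ zᵢ(Kᵢ−1)/(1+V/F(Kᵢ−1)) = 0.
Check two-phase: ΣzᵢKᵢ = 1.401 > 1 and Σzᵢ/Kᵢ = 1.386 > 1, so g(0) = 0.401 > 0 and g(1) = -0.386 < 0.
Binary case is linear: z₁(K₁−1)(1+V/F(K₂−1)) + z₂(K₂−1)(1+V/F(K₁−1)) = 0
⇒ V/F = [z₁(K₁−1)+z₂(K₂−1)] / [−(K₁−1)(K₂−1)] = 0.4006/0.8851 = 0.453
Then V = V/F·F = 0.4526·460.1 = 208.2 mol/h and L = F − V = 251.9 mol/h.

L = 251.9 mol/h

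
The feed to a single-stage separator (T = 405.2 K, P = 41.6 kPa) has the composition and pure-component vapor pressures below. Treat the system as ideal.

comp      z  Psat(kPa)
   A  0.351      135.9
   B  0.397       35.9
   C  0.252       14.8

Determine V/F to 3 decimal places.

Raoult's law: Kᵢ = Pᵢˢᵃᵗ/P = Pᵢˢᵃᵗ/41.6.
  K_A = 135.9/41.6 = 3.26683, K_B = 35.9/41.6 = 0.86298, K_C = 14.8/41.6 = 0.35577
Material balance + equilibrium reduce to Σ zᵢ(Kᵢ−1)/(1+V/F(Kᵢ−1)) = 0.
Check two-phase: ΣzᵢKᵢ = 1.579 > 1 and Σzᵢ/Kᵢ = 1.276 > 1, so g(0) = 0.579 > 0 and g(1) = -0.276 < 0.
Iterate (Newton) starting at V/F = 0.53:
  V/F = 0.530: g = 0.0563, g' = -0.622 → V/F = 0.620
  V/F = 0.620: g = 0.0007, g' = -0.611 → V/F = 0.622
Converged at V/F = 0.622.

V/F = 0.622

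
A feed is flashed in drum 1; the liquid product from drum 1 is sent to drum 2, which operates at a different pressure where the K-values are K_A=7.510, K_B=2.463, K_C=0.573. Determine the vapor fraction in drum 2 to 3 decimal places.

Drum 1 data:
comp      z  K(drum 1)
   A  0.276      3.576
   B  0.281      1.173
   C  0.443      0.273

Drum 1:
Rachford–Rice: g(ψ₁) = Σ zᵢ(Kᵢ−1)/(1+ψ₁(Kᵢ−1)) = 0.
Check two-phase: ΣzᵢKᵢ = 1.438 > 1 and Σzᵢ/Kᵢ = 1.939 > 1, so g(0) = 0.438 > 0 and g(1) = -0.939 < 0.
Newton–Raphson from ψ₁ = 0.5:
  ψ₁ = 0.500: g = -0.1505, g' = -0.935 → ψ₁ = 0.339
  ψ₁ = 0.339: g = -0.0020, g' = -0.942 → ψ₁ = 0.337
Converged at ψ₁ = 0.337.
Drum-1 compositions:
  A: x = 0.148, y = 0.528
  B: x = 0.266, y = 0.311
  C: x = 0.587, y = 0.160
Drum-2 feed = drum-1 liquid: z₂ = (0.1478, 0.2655, 0.5867).
Drum 2:
Iterate (Newton) starting at ψ₂ = 0.57:
  ψ₂ = 0.570: g = 0.0849, g' = -0.638 → ψ₂ = 0.703
  ψ₂ = 0.703: g = 0.0060, g' = -0.558 → ψ₂ = 0.714
Converged at ψ₂ = 0.714.
  A: x = 0.026, y = 0.197
  B: x = 0.130, y = 0.320
  C: x = 0.844, y = 0.484

V/F (drum 2) = 0.714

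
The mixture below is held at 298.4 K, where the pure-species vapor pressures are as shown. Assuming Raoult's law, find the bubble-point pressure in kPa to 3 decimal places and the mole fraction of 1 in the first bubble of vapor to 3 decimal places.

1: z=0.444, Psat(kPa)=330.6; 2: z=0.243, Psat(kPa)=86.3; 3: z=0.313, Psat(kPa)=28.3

At the bubble point ψ → 0, so ΣzᵢKᵢ = 1 with Kᵢ = Pᵢˢᵃᵗ/P ⇒ P = ΣzᵢPᵢˢᵃᵗ.
P = 0.444·330.6 + 0.243·86.3 + 0.313·28.3 = 176.615 kPa
yᵢ = zᵢPᵢˢᵃᵗ/P ⇒ y_1 = 0.444·330.6/176.615 = 0.831

Pbub = 176.615 kPa, y_1 = 0.831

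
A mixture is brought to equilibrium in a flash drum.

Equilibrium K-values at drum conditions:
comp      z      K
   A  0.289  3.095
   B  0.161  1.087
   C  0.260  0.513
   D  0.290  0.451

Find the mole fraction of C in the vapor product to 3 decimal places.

y_C = 0.163

Let β = V/F and solve Σ zᵢ(Kᵢ−1)/(1+β(Kᵢ−1)) = 0.
g(0) = ΣzᵢKᵢ − 1 = 0.334 and g(1) = 1 − Σzᵢ/Kᵢ = -0.391, so a root lies in (0, 1).
Iterate (Newton) starting at β = 0.5:
  β = 0.500: g = -0.0777, g' = -0.577 → β = 0.365
  β = 0.365: g = 0.0033, g' = -0.636 → β = 0.371
Converged at β = 0.371.
Compositions from xᵢ = zᵢ/(1+β(Kᵢ−1)), yᵢ = Kᵢxᵢ:
  A: x = 0.163, y = 0.504
  B: x = 0.156, y = 0.170
  C: x = 0.317, y = 0.163
  D: x = 0.364, y = 0.164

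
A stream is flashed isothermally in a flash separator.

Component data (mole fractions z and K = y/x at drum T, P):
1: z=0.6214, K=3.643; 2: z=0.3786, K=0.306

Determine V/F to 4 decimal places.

V/F = 0.7521

Rachford–Rice: g(V/F) = Σ zᵢ(Kᵢ−1)/(1+V/F(Kᵢ−1)) = 0.
g(0) = ΣzᵢKᵢ − 1 = 1.3796 and g(1) = 1 − Σzᵢ/Kᵢ = -0.4078, so a root lies in (0, 1).
Iterate (Newton) starting at V/F = 0.5:
  V/F = 0.5000: g = 0.30509, g' = -1.2331 → V/F = 0.7474
  V/F = 0.7474: g = 0.00605, g' = -1.2775 → V/F = 0.7522
  V/F = 0.7522: g = -0.00002, g' = -1.2843 → V/F = 0.7521
Converged at V/F = 0.7521.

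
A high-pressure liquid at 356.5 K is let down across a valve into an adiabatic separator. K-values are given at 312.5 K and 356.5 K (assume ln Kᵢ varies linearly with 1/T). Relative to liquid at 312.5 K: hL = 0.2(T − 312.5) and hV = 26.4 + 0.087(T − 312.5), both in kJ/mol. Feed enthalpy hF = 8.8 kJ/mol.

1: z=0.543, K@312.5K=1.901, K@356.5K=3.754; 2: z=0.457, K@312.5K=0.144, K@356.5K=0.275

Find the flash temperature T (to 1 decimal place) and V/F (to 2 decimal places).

Adiabatic flash: solve Rachford–Rice at each trial T, then check hF = ψ·hV(T) + (1−ψ)·hL(T).
  T = 312.5 K: K = (1.901, 0.144), RR gives ψ = 0.127, H_out = 3.356 kJ/mol
  T = 356.5 K: K = (3.754, 0.275), RR gives ψ = 0.583, H_out = 21.293 kJ/mol
  T = 334.5 K: K = (2.732, 0.203), RR gives ψ = 0.418, H_out = 14.388 kJ/mol
  T = 323.5 K: K = (2.293, 0.172), RR gives ψ = 0.302, H_out = 9.808 kJ/mol
  T = 318.0 K: K = (2.091, 0.158), RR gives ψ = 0.226, H_out = 6.921 kJ/mol
  T = 320.8 K: K = (2.192, 0.165), RR gives ψ = 0.267, H_out = 8.458 kJ/mol
  T = 322.1 K: K = (2.240, 0.168), RR gives ψ = 0.285, H_out = 9.123 kJ/mol
Linear interpolation between T = 320.8 (H_out = 8.458) and T = 322.1 (H_out = 9.123) on hF = 8.8 gives T ≈ 321.5 K, at which ψ = 0.28.

T = 321.5 K, V/F = 0.28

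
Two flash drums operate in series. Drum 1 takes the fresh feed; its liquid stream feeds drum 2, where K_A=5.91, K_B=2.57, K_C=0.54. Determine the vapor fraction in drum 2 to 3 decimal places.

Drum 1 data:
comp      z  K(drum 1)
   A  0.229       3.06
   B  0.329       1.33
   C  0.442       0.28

Drum 1:
Material balance + equilibrium reduce to Σ zᵢ(Kᵢ−1)/(1+ψ₁(Kᵢ−1)) = 0.
Feasibility: ΣzᵢKᵢ = 1.262, Σzᵢ/Kᵢ = 1.901 — both > 1, two phases present.
Newton–Raphson from ψ₁ = 0.5:
  ψ₁ = 0.500: g = -0.1717, g' = -0.822 → ψ₁ = 0.291
  ψ₁ = 0.291: g = -0.0086, g' = -0.776 → ψ₁ = 0.280
Converged at ψ₁ = 0.280.
Drum-1 compositions:
  A: x = 0.145, y = 0.444
  B: x = 0.301, y = 0.401
  C: x = 0.554, y = 0.155
Drum-2 feed = drum-1 liquid: z₂ = (0.1452, 0.3012, 0.5536).
Drum 2:
Newton–Raphson from ψ₂ = 0.5:
  ψ₂ = 0.500: g = 0.1406, g' = -0.724 → ψ₂ = 0.694
  ψ₂ = 0.694: g = 0.0139, g' = -0.603 → ψ₂ = 0.717
Converged at ψ₂ = 0.717.
  A: x = 0.032, y = 0.190
  B: x = 0.142, y = 0.364
  C: x = 0.826, y = 0.446

V/F (drum 2) = 0.717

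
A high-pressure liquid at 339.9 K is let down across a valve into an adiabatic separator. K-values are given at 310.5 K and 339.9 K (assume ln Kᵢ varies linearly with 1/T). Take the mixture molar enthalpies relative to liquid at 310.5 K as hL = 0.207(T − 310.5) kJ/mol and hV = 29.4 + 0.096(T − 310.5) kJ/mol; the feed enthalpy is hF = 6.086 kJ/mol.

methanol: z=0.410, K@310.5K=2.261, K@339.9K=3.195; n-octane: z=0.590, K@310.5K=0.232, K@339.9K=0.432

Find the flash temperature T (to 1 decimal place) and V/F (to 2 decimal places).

T = 317.5 K, V/F = 0.16

Adiabatic flash: solve Rachford–Rice at each trial T, then check hF = ψ·hV(T) + (1−ψ)·hL(T).
  T = 310.5 K: K = (2.261, 0.232), RR gives ψ = 0.066, H_out = 1.940 kJ/mol
  T = 339.9 K: K = (3.195, 0.432), RR gives ψ = 0.453, H_out = 17.927 kJ/mol
  T = 325.2 K: K = (2.709, 0.321), RR gives ψ = 0.259, H_out = 10.224 kJ/mol
  T = 317.9 K: K = (2.482, 0.274), RR gives ψ = 0.167, H_out = 6.296 kJ/mol
  T = 314.2 K: K = (2.370, 0.252), RR gives ψ = 0.118, H_out = 4.182 kJ/mol
  T = 316.0 K: K = (2.424, 0.263), RR gives ψ = 0.142, H_out = 5.224 kJ/mol
Linear interpolation between T = 316.0 (H_out = 5.224) and T = 317.9 (H_out = 6.296) on hF = 6.086 gives T ≈ 317.5 K, at which ψ = 0.16.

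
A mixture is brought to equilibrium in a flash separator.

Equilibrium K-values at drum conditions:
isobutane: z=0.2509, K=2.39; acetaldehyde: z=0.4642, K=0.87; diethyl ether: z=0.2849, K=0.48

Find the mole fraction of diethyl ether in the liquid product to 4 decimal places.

Rachford–Rice: g(V/F) = Σ zᵢ(Kᵢ−1)/(1+V/F(Kᵢ−1)) = 0.
g(0) = ΣzᵢKᵢ − 1 = 0.1403 and g(1) = 1 − Σzᵢ/Kᵢ = -0.2321, so a root lies in (0, 1).
Newton–Raphson from V/F = 0.5:
  V/F = 0.5000: g = -0.05899, g' = -0.3184 → V/F = 0.3147
  V/F = 0.3147: g = 0.00256, g' = -0.3533 → V/F = 0.3220
Converged at V/F = 0.3220.
Compositions from xᵢ = zᵢ/(1+V/F(Kᵢ−1)), yᵢ = Kᵢxᵢ:
  isobutane: x = 0.1733, y = 0.4142
  acetaldehyde: x = 0.4845, y = 0.4215
  diethyl ether: x = 0.3422, y = 0.1643

x_diethyl ether = 0.3422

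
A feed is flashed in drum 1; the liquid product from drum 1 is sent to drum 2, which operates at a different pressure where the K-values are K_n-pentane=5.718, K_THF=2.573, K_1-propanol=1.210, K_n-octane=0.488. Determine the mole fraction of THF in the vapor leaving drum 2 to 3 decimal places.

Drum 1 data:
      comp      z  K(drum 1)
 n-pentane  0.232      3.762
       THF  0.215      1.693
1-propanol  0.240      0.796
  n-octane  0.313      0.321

Drum 1:
Material balance + equilibrium reduce to Σ zᵢ(Kᵢ−1)/(1+ψ₁(Kᵢ−1)) = 0.
Check two-phase: ΣzᵢKᵢ = 1.528 > 1 and Σzᵢ/Kᵢ = 1.465 > 1, so g(0) = 0.528 > 0 and g(1) = -0.465 < 0.
Iterate (Newton) starting at ψ₁ = 0.5:
  ψ₁ = 0.500: g = 0.0035, g' = -0.712 → ψ₁ = 0.505
Converged at ψ₁ = 0.505.
Drum-1 compositions:
  n-pentane: x = 0.097, y = 0.364
  THF: x = 0.159, y = 0.270
  1-propanol: x = 0.268, y = 0.213
  n-octane: x = 0.476, y = 0.153
Drum-2 feed = drum-1 liquid: z₂ = (0.0969, 0.1593, 0.2676, 0.4763).
Drum 2:
Let ψ₂ = V/F and solve Σ zᵢ(Kᵢ−1)/(1+ψ₂(Kᵢ−1)) = 0.
Check two-phase: ΣzᵢKᵢ = 1.520 > 1 and Σzᵢ/Kᵢ = 1.276 > 1, so g(0) = 0.520 > 0 and g(1) = -0.276 < 0.
Newton–Raphson from ψ₂ = 0.49:
  ψ₂ = 0.490: g = 0.0049, g' = -0.554 → ψ₂ = 0.499
Converged at ψ₂ = 0.499.
  n-pentane: x = 0.029, y = 0.165
  THF: x = 0.089, y = 0.230
  1-propanol: x = 0.242, y = 0.293
  n-octane: x = 0.640, y = 0.312

y_THF (drum 2) = 0.230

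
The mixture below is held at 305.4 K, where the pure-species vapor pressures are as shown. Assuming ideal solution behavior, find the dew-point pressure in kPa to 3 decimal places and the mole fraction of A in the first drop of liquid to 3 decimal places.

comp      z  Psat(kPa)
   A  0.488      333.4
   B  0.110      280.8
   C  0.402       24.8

At the dew point ψ → 1, so Σzᵢ/Kᵢ = 1 with Kᵢ = Pᵢˢᵃᵗ/P ⇒ 1/P = Σzᵢ/Pᵢˢᵃᵗ.
1/P = 0.488/333.4 + 0.110/280.8 + 0.402/24.8 = 0.018065 ⇒ P = 55.355 kPa
xᵢ = zᵢP/Pᵢˢᵃᵗ ⇒ x_A = 0.488·55.355/333.4 = 0.081

Pdew = 55.355 kPa, x_A = 0.081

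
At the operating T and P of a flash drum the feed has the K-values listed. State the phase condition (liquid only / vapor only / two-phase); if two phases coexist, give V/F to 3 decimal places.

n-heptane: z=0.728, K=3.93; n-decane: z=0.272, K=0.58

vapor only

ΣzᵢKᵢ = 3.019; Σzᵢ/Kᵢ = 0.654.
Since Σzᵢ/Kᵢ < 1 the mixture is above its dew point — single vapor phase.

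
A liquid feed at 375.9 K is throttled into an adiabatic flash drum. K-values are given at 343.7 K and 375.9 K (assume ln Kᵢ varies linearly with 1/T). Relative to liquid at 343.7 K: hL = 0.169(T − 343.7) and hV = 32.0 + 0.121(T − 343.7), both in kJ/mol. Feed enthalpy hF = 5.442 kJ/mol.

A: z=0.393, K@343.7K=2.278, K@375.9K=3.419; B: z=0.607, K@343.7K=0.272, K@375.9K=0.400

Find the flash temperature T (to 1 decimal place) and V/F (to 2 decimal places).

Adiabatic flash: solve Rachford–Rice at each trial T, then check hF = ψ·hV(T) + (1−ψ)·hL(T).
  T = 343.7 K: K = (2.278, 0.272), RR gives ψ = 0.065, H_out = 2.076 kJ/mol
  T = 375.9 K: K = (3.419, 0.400), RR gives ψ = 0.404, H_out = 17.748 kJ/mol
  T = 359.8 K: K = (2.816, 0.333), RR gives ψ = 0.255, H_out = 10.676 kJ/mol
  T = 351.8 K: K = (2.541, 0.302), RR gives ψ = 0.169, H_out = 6.706 kJ/mol
  T = 347.8 K: K = (2.409, 0.287), RR gives ψ = 0.120, H_out = 4.517 kJ/mol
  T = 349.8 K: K = (2.474, 0.294), RR gives ψ = 0.145, H_out = 5.632 kJ/mol
Linear interpolation between T = 347.8 (H_out = 4.517) and T = 349.8 (H_out = 5.632) on hF = 5.442 gives T ≈ 349.5 K, at which ψ = 0.14.

T = 349.5 K, V/F = 0.14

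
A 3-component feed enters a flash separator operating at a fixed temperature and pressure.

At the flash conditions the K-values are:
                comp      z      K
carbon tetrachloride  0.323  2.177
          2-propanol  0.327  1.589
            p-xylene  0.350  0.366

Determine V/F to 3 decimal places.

V/F = 0.612

Material balance + equilibrium reduce to Σ zᵢ(Kᵢ−1)/(1+V/F(Kᵢ−1)) = 0.
Feasibility: ΣzᵢKᵢ = 1.351, Σzᵢ/Kᵢ = 1.310 — both > 1, two phases present.
Iterate (Newton) starting at V/F = 0.37:
  V/F = 0.370: g = 0.1331, g' = -0.534 → V/F = 0.619
  V/F = 0.619: g = -0.0043, g' = -0.592 → V/F = 0.612
Converged at V/F = 0.612.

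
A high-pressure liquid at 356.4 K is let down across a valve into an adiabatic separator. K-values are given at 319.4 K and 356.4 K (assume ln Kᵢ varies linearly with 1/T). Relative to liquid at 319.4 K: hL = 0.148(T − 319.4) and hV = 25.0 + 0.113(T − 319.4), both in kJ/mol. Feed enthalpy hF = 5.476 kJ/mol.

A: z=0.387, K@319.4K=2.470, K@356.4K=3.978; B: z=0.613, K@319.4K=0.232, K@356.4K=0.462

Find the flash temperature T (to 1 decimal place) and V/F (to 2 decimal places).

Adiabatic flash: solve Rachford–Rice at each trial T, then check hF = ψ·hV(T) + (1−ψ)·hL(T).
  T = 319.4 K: K = (2.470, 0.232), RR gives ψ = 0.087, H_out = 2.172 kJ/mol
  T = 356.4 K: K = (3.978, 0.462), RR gives ψ = 0.513, H_out = 17.648 kJ/mol
  T = 337.9 K: K = (3.176, 0.334), RR gives ψ = 0.299, H_out = 10.020 kJ/mol
  T = 328.6 K: K = (2.809, 0.279), RR gives ψ = 0.198, H_out = 6.251 kJ/mol
  T = 324.0 K: K = (2.636, 0.255), RR gives ψ = 0.145, H_out = 4.277 kJ/mol
  T = 326.3 K: K = (2.722, 0.267), RR gives ψ = 0.172, H_out = 5.277 kJ/mol
Linear interpolation between T = 326.3 (H_out = 5.277) and T = 328.6 (H_out = 6.251) on hF = 5.476 gives T ≈ 326.8 K, at which ψ = 0.18.

T = 326.8 K, V/F = 0.18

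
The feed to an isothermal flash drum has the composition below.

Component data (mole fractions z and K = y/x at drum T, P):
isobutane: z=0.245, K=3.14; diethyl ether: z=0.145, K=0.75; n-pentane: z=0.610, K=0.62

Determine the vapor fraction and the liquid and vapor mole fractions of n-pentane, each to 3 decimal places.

ψ = 0.335, x_n-pentane = 0.699, y_n-pentane = 0.433

Rachford–Rice: g(ψ) = Σ zᵢ(Kᵢ−1)/(1+ψ(Kᵢ−1)) = 0.
Check two-phase: ΣzᵢKᵢ = 1.256 > 1 and Σzᵢ/Kᵢ = 1.255 > 1, so g(0) = 0.256 > 0 and g(1) = -0.255 < 0.
Newton iteration, ψ⁰ = 0.31:
  ψ = 0.310: g = 0.0132, g' = -0.529 → ψ = 0.335
Converged at ψ = 0.335.
Compositions from xᵢ = zᵢ/(1+ψ(Kᵢ−1)), yᵢ = Kᵢxᵢ:
  isobutane: x = 0.143, y = 0.448
  diethyl ether: x = 0.158, y = 0.119
  n-pentane: x = 0.699, y = 0.433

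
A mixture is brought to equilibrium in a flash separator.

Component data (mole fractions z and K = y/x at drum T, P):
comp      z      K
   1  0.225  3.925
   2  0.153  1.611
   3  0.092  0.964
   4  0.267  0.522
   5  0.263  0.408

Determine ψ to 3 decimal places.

ψ = 0.419

Newton iteration, ψ⁰ = 0.43:
  ψ = 0.430: g = -0.0073, g' = -0.676 → ψ = 0.419
Converged at ψ = 0.419.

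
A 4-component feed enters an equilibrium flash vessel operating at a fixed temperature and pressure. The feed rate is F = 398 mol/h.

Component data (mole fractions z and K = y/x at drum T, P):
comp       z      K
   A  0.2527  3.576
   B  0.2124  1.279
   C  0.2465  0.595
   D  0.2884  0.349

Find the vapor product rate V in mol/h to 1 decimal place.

Newton–Raphson from V/F = 0.66:
  V/F = 0.6600: g = -0.17432, g' = -0.6928 → V/F = 0.4084
  V/F = 0.4084: g = -0.00494, g' = -0.6964 → V/F = 0.4013
Converged at V/F = 0.4013.
Then V = V/F·F = 0.4013·398 = 159.7 mol/h and L = F − V = 238.3 mol/h.

V = 159.7 mol/h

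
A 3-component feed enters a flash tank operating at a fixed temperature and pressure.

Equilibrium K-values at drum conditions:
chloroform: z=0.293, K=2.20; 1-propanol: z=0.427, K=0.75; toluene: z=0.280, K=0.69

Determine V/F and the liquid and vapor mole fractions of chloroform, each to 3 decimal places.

V/F = 0.479, x_chloroform = 0.186, y_chloroform = 0.409

Material balance + equilibrium reduce to Σ zᵢ(Kᵢ−1)/(1+V/F(Kᵢ−1)) = 0.
g(0) = ΣzᵢKᵢ − 1 = 0.158 and g(1) = 1 − Σzᵢ/Kᵢ = -0.108, so a root lies in (0, 1).
Iterate (Newton) starting at V/F = 0.59:
  V/F = 0.590: g = -0.0256, g' = -0.222 → V/F = 0.475
  V/F = 0.475: g = 0.0011, g' = -0.243 → V/F = 0.479
Converged at V/F = 0.479.
Compositions from xᵢ = zᵢ/(1+V/F(Kᵢ−1)), yᵢ = Kᵢxᵢ:
  chloroform: x = 0.186, y = 0.409
  1-propanol: x = 0.485, y = 0.364
  toluene: x = 0.329, y = 0.227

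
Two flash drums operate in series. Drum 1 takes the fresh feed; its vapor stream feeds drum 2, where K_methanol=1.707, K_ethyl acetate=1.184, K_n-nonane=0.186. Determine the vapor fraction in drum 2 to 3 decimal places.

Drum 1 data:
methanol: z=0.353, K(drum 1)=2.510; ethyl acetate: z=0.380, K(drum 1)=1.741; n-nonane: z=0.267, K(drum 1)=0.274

V/F (drum 2) = 0.633

Drum 1:
Material balance + equilibrium reduce to Σ zᵢ(Kᵢ−1)/(1+ψ₁(Kᵢ−1)) = 0.
Feasibility: ΣzᵢKᵢ = 1.621, Σzᵢ/Kᵢ = 1.333 — both > 1, two phases present.
Newton iteration, ψ₁⁰ = 0.5:
  ψ₁ = 0.500: g = 0.2049, g' = -0.719 → ψ₁ = 0.785
  ψ₁ = 0.785: g = -0.0286, g' = -1.012 → ψ₁ = 0.757
  ψ₁ = 0.757: g = -0.0009, g' = -0.954 → ψ₁ = 0.756
Converged at ψ₁ = 0.756.
Drum-1 compositions:
  methanol: x = 0.165, y = 0.414
  ethyl acetate: x = 0.244, y = 0.424
  n-nonane: x = 0.592, y = 0.162
Drum-2 feed = drum-1 vapor: z₂ = (0.4138, 0.4241, 0.1621).
Drum 2:
Iterate (Newton) starting at ψ₂ = 0.5:
  ψ₂ = 0.500: g = 0.0651, g' = -0.430 → ψ₂ = 0.651
  ψ₂ = 0.651: g = -0.0108, g' = -0.595 → ψ₂ = 0.633
Converged at ψ₂ = 0.633.
  methanol: x = 0.286, y = 0.488
  ethyl acetate: x = 0.380, y = 0.450
  n-nonane: x = 0.334, y = 0.062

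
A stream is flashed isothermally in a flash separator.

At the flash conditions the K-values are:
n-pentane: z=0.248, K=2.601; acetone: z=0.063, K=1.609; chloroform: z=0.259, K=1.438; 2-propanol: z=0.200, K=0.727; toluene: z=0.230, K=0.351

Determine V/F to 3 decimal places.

V/F = 0.622

Material balance + equilibrium reduce to Σ zᵢ(Kᵢ−1)/(1+V/F(Kᵢ−1)) = 0.
g(0) = ΣzᵢKᵢ − 1 = 0.345 and g(1) = 1 − Σzᵢ/Kᵢ = -0.245, so a root lies in (0, 1).
Iterate (Newton) starting at V/F = 0.67:
  V/F = 0.670: g = -0.0244, g' = -0.515 → V/F = 0.623
  V/F = 0.623: g = -0.0005, g' = -0.497 → V/F = 0.622
Converged at V/F = 0.622.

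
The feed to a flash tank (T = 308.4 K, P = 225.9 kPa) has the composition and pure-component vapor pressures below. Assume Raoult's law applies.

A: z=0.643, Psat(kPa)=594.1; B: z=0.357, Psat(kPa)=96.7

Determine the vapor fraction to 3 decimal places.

ψ = 0.905

Raoult's law: Kᵢ = Pᵢˢᵃᵗ/P = Pᵢˢᵃᵗ/225.9.
  K_A = 594.1/225.9 = 2.62992, K_B = 96.7/225.9 = 0.42807
Rachford–Rice: g(ψ) = Σ zᵢ(Kᵢ−1)/(1+ψ(Kᵢ−1)) = 0.
Check two-phase: ΣzᵢKᵢ = 1.844 > 1 and Σzᵢ/Kᵢ = 1.078 > 1, so g(0) = 0.844 > 0 and g(1) = -0.078 < 0.
Binary case is linear: z₁(K₁−1)(1+ψ(K₂−1)) + z₂(K₂−1)(1+ψ(K₁−1)) = 0
⇒ ψ = [z₁(K₁−1)+z₂(K₂−1)] / [−(K₁−1)(K₂−1)] = 0.8439/0.9322 = 0.905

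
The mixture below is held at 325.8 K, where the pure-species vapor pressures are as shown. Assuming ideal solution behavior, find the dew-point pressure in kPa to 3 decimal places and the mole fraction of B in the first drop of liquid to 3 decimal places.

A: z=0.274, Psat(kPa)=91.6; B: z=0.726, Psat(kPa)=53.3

Pdew = 60.196 kPa, x_B = 0.820

At the dew point ψ → 1, so Σzᵢ/Kᵢ = 1 with Kᵢ = Pᵢˢᵃᵗ/P ⇒ 1/P = Σzᵢ/Pᵢˢᵃᵗ.
1/P = 0.274/91.6 + 0.726/53.3 = 0.016612 ⇒ P = 60.196 kPa
xᵢ = zᵢP/Pᵢˢᵃᵗ ⇒ x_B = 0.726·60.196/53.3 = 0.820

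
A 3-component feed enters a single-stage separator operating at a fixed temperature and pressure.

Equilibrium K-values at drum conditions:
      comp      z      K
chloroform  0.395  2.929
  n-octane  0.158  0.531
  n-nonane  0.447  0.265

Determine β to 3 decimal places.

Material balance + equilibrium reduce to Σ zᵢ(Kᵢ−1)/(1+β(Kᵢ−1)) = 0.
Check two-phase: ΣzᵢKᵢ = 1.359 > 1 and Σzᵢ/Kᵢ = 2.119 > 1, so g(0) = 0.359 > 0 and g(1) = -1.119 < 0.
Newton iteration, β⁰ = 0.5:
  β = 0.500: g = -0.2284, g' = -1.044 → β = 0.281
  β = 0.281: g = -0.0055, g' = -1.048 → β = 0.276
Converged at β = 0.276.

β = 0.276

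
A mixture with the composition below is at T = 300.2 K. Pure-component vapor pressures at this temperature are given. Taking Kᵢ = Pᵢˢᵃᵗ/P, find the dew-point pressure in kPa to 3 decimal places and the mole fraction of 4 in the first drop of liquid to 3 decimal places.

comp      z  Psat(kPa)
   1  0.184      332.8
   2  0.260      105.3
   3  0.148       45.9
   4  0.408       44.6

At the dew point ψ → 1, so Σzᵢ/Kᵢ = 1 with Kᵢ = Pᵢˢᵃᵗ/P ⇒ 1/P = Σzᵢ/Pᵢˢᵃᵗ.
1/P = 0.184/332.8 + 0.260/105.3 + 0.148/45.9 + 0.408/44.6 = 0.015394 ⇒ P = 64.959 kPa
xᵢ = zᵢP/Pᵢˢᵃᵗ ⇒ x_4 = 0.408·64.959/44.6 = 0.594

Pdew = 64.959 kPa, x_4 = 0.594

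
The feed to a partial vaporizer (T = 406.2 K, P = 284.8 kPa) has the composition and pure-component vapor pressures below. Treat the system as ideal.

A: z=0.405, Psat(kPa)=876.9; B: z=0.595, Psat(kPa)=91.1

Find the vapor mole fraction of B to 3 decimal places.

y_B = 0.241

Raoult's law: Kᵢ = Pᵢˢᵃᵗ/P = Pᵢˢᵃᵗ/284.8.
  K_A = 876.9/284.8 = 3.07900, K_B = 91.1/284.8 = 0.31987
Let ψ = V/F and solve Σ zᵢ(Kᵢ−1)/(1+ψ(Kᵢ−1)) = 0.
Feasibility: ΣzᵢKᵢ = 1.437, Σzᵢ/Kᵢ = 1.992 — both > 1, two phases present.
Binary case is linear: z₁(K₁−1)(1+ψ(K₂−1)) + z₂(K₂−1)(1+ψ(K₁−1)) = 0
⇒ ψ = [z₁(K₁−1)+z₂(K₂−1)] / [−(K₁−1)(K₂−1)] = 0.4373/1.4140 = 0.309
Compositions from xᵢ = zᵢ/(1+ψ(Kᵢ−1)), yᵢ = Kᵢxᵢ:
  A: x = 0.247, y = 0.759
  B: x = 0.753, y = 0.241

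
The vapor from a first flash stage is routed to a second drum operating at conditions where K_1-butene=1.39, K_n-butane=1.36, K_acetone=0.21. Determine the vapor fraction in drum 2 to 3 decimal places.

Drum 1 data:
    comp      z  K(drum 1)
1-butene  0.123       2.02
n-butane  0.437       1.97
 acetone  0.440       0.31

V/F (drum 2) = 0.539

Drum 1:
Rachford–Rice: g(ψ₁) = Σ zᵢ(Kᵢ−1)/(1+ψ₁(Kᵢ−1)) = 0.
Check two-phase: ΣzᵢKᵢ = 1.246 > 1 and Σzᵢ/Kᵢ = 1.702 > 1, so g(0) = 0.246 > 0 and g(1) = -0.702 < 0.
Iterate (Newton) starting at ψ₁ = 0.45:
  ψ₁ = 0.450: g = -0.0592, g' = -0.700 → ψ₁ = 0.365
  ψ₁ = 0.365: g = -0.0016, g' = -0.667 → ψ₁ = 0.363
Converged at ψ₁ = 0.363.
Drum-1 compositions:
  1-butene: x = 0.090, y = 0.181
  n-butane: x = 0.323, y = 0.637
  acetone: x = 0.587, y = 0.182
Drum-2 feed = drum-1 vapor: z₂ = (0.1813, 0.6367, 0.1820).
Drum 2:
Material balance + equilibrium reduce to Σ zᵢ(Kᵢ−1)/(1+ψ₂(Kᵢ−1)) = 0.
Check two-phase: ΣzᵢKᵢ = 1.156 > 1 and Σzᵢ/Kᵢ = 1.465 > 1, so g(0) = 0.156 > 0 and g(1) = -0.465 < 0.
Newton–Raphson from ψ₂ = 0.5:
  ψ₂ = 0.500: g = 0.0158, g' = -0.389 → ψ₂ = 0.541
  ψ₂ = 0.541: g = -0.0007, g' = -0.423 → ψ₂ = 0.539
Converged at ψ₂ = 0.539.
  1-butene: x = 0.150, y = 0.208
  n-butane: x = 0.533, y = 0.725
  acetone: x = 0.317, y = 0.067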